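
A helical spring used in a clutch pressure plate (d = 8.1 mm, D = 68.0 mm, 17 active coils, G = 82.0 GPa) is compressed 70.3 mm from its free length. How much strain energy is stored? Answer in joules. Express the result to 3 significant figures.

k = Gd⁴/(8D³N_a) = (82.0×10³)(8.1⁴)/(8·68.0³·17) = 8.2545 N/mm
U = ½kδ² = 0.5 × 8.2545 × 70.3² = 20397 N·mm = 20.397 J

20.4 J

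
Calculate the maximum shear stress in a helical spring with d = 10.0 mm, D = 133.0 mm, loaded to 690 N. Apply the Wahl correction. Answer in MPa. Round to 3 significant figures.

259 MPa

Spring index C = D/d = 133.0/10.0 = 13.3000
K_W = (4C−1)/(4C−4) + 0.615/C = 52.200/49.200 + 0.0462 = 1.1072
τ₀ = 8FD/(πd³) = 8·690·133.0/(π·10.0³) = 734160/3141.6 = 233.69 MPa
τ_max = K·τ₀ = 1.1072 × 233.69 = 258.75 MPa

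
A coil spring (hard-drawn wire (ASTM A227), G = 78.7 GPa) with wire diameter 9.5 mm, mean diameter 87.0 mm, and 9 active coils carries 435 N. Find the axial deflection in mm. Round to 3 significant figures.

k = Gd⁴/(8D³N_a) = (78.7×10³)(9.5⁴)/(8·87.0³·9) = 13.52 N/mm
δ = F/k = 435 / 13.52 = 32.174 mm

32.2 mm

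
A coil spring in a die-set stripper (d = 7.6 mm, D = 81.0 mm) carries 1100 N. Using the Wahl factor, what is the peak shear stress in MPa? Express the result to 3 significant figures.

Spring index C = D/d = 81.0/7.6 = 10.6579
K_W = (4C−1)/(4C−4) + 0.615/C = 41.632/38.632 + 0.0577 = 1.1354
τ₀ = 8FD/(πd³) = 8·1100·81.0/(π·7.6³) = 712800/1379.1 = 516.86 MPa
τ_max = K·τ₀ = 1.1354 × 516.86 = 586.83 MPa

587 MPa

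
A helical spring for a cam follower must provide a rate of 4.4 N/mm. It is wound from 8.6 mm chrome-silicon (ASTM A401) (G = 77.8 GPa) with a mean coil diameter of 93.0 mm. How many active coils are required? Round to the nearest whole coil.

15

N_a = Gd⁴/(8D³k) = (77.8×10³ × 8.6⁴)/(8 × 93.0³ × 4.4)
    = 4.25572e+08 / 2.83134e+07 = 15.03 → 15 coils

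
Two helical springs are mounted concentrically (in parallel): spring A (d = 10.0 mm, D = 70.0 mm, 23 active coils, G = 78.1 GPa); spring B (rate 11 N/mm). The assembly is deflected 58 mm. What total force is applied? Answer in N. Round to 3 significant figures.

k_A = Gd⁴/(8D³N_a) = (78.1×10³)(10.0⁴)/(8·70.0³·23) = 12.375 N/mm
Parallel: k_eq = 12.375 + 11 = 23.375 N/mm
F = k_eq·δ = 23.375·58 = 1355.7 N

1360 N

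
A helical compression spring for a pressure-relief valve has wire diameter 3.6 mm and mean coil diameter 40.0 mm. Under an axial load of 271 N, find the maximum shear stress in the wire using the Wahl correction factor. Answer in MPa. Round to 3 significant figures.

Spring index C = D/d = 40.0/3.6 = 11.1111
K_W = (4C−1)/(4C−4) + 0.615/C = 43.444/40.444 + 0.0554 = 1.1295
τ₀ = 8FD/(πd³) = 8·271·40.0/(π·3.6³) = 86720/146.57 = 591.65 MPa
τ_max = K·τ₀ = 1.1295 × 591.65 = 668.28 MPa

668 MPa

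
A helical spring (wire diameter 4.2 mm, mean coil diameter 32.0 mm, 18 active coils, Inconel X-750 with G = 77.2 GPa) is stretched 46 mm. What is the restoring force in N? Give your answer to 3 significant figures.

234 N

k = Gd⁴/(8D³N_a) = (77.2×10³)(4.2⁴)/(8·32.0³·18) = 5.091 N/mm
F = k·δ = 5.091 × 46 = 234.19 N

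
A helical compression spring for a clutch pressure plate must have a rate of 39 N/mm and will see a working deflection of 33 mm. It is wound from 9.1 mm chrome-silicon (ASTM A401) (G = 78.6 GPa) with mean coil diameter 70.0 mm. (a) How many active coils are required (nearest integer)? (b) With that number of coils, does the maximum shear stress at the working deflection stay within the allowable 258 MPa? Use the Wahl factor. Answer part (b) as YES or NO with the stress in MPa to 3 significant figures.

(a) 5 coils; (b) NO, τ_max = 366 MPa

N_a = Gd⁴/(8D³k) = (78.6×10³)(9.1⁴)/(8·70.0³·39) = 5.037 → N_a = 5
Actual rate k = Gd⁴/(8D³·5) = 39.286 N/mm
Working load F = kδ = 39.286·33 = 1296.4 N
C = 70.0/9.1 = 7.6923; K_W = (4C−1)/(4C−4)+0.615/C = 1.1920
τ_max = K_W·8FD/(πd³) = 1.1920·306.66 = 365.55 MPa
τ_max > 258 MPa → exceeds allowable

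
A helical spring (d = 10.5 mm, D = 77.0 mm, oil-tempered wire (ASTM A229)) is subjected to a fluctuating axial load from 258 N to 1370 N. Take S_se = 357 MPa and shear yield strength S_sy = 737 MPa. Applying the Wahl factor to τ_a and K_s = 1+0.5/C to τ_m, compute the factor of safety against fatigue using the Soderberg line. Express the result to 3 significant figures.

1.93

C = D/d = 77.0/10.5 = 7.3333; K_W = (4C−1)/(4C−4)+0.615/C = 1.2023; K_s = 1+0.5/C = 1.0682
F_a = (F_max−F_min)/2 = 556 N; F_m = (F_max+F_min)/2 = 814 N
τ_a = K_W·8F_aD/(πd³) = 1.2023 × 94.175 = 113.23 MPa
τ_m = K_s·8F_mD/(πd³) = 1.0682 × 137.88 = 147.28 MPa
Soderberg: 1/n_f = τ_a/S_se + τ_m/S_sy = 113.23/357 + 147.28/737 = 0.31716 + 0.19983 = 0.51699
n_f = 1/0.51699 = 1.934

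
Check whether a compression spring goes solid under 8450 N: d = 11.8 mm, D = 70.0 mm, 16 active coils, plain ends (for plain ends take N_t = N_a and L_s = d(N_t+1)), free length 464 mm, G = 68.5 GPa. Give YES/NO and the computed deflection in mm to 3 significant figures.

YES, δ = 279 mm

k = Gd⁴/(8D³N_a) = (68.5×10³)(11.8⁴)/(8·70.0³·16) = 30.249 N/mm
N_t = 16; L_s = 11.8·17 = 200.6 mm; δ_solid = L₀ − L_s = 464 − 200.6 = 263.4 mm
δ = F/k = 8450/30.249 = 279.35 mm
δ ≥ δ_solid → spring goes solid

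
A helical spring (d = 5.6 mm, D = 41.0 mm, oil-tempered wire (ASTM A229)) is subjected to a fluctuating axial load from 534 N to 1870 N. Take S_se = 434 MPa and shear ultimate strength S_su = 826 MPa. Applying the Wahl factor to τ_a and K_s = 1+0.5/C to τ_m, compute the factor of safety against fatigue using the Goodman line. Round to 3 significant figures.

0.494

C = D/d = 41.0/5.6 = 7.3214; K_W = (4C−1)/(4C−4)+0.615/C = 1.2026; K_s = 1+0.5/C = 1.0683
F_a = (F_max−F_min)/2 = 668 N; F_m = (F_max+F_min)/2 = 1202 N
τ_a = K_W·8F_aD/(πd³) = 1.2026 × 397.13 = 477.61 MPa
τ_m = K_s·8F_mD/(πd³) = 1.0683 × 714.6 = 763.4 MPa
Goodman: 1/n_f = τ_a/S_se + τ_m/S_su = 477.61/434 + 763.4/826 = 1.10048 + 0.92422 = 2.0247
n_f = 1/2.0247 = 0.4939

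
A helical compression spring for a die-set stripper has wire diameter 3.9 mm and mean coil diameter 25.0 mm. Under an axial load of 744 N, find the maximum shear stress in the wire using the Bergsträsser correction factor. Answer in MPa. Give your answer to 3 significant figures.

975 MPa

Spring index C = D/d = 25.0/3.9 = 6.4103
K_B = (4C+2)/(4C−3) = 27.641/22.641 = 1.2208
τ₀ = 8FD/(πd³) = 8·744·25.0/(π·3.9³) = 148800/186.36 = 798.47 MPa
τ_max = K·τ₀ = 1.2208 × 798.47 = 974.8 MPa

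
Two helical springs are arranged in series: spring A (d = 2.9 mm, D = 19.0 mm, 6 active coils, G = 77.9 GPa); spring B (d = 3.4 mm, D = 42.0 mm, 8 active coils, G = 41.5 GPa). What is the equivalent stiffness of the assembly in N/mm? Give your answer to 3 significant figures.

1.09 N/mm

k_A = Gd⁴/(8D³N_a) = (77.9×10³)(2.9⁴)/(8·19.0³·6) = 16.735 N/mm
k_B = Gd⁴/(8D³N_a) = (41.5×10³)(3.4⁴)/(8·42.0³·8) = 1.1696 N/mm
Series: 1/k_eq = 1/16.735 + 1/1.1696 = 0.91475; k_eq = 1.0932 N/mm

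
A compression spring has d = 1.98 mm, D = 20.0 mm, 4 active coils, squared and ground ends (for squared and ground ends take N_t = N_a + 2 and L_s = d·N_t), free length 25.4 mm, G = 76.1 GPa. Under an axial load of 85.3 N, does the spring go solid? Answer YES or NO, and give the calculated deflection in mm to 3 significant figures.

YES, δ = 18.7 mm

k = Gd⁴/(8D³N_a) = (76.1×10³)(1.98⁴)/(8·20.0³·4) = 4.5688 N/mm
N_t = 6; L_s = 1.98·6 = 11.88 mm; δ_solid = L₀ − L_s = 25.4 − 11.88 = 13.52 mm
δ = F/k = 85.3/4.5688 = 18.67 mm
δ ≥ δ_solid → spring goes solid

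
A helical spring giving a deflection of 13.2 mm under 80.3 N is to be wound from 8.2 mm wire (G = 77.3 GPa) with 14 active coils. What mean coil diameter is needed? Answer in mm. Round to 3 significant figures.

80.0 mm

Required rate k = F/δ = 80.3/13.2 = 6.0833 N/mm
D = (Gd⁴/(8N_a·k))^(1/3) = (77.3×10³·8.2⁴/(8·14·6.0833))^(1/3)
  = (512950)^(1/3) = 80.0495 mm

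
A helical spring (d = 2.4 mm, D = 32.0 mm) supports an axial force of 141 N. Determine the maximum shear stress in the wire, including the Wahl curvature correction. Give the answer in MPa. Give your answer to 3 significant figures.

920 MPa

Spring index C = D/d = 32.0/2.4 = 13.3333
K_W = (4C−1)/(4C−4) + 0.615/C = 52.333/49.333 + 0.0461 = 1.1069
τ₀ = 8FD/(πd³) = 8·141·32.0/(π·2.4³) = 36096/43.429 = 831.14 MPa
τ_max = K·τ₀ = 1.1069 × 831.14 = 920.02 MPa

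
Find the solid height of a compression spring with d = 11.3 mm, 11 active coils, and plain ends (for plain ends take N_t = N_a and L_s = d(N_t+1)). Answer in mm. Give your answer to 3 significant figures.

plain ends: N_t = N_a = 11
L_s = d·(N_t+1) = 11.3 × 12 = 135.6 mm

136 mm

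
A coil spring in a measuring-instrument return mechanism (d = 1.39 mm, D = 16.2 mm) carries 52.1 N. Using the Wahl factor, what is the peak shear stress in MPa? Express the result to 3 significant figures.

Spring index C = D/d = 16.2/1.39 = 11.6547
K_W = (4C−1)/(4C−4) + 0.615/C = 45.619/42.619 + 0.0528 = 1.1232
τ₀ = 8FD/(πd³) = 8·52.1·16.2/(π·1.39³) = 6752.16/8.4371 = 800.29 MPa
τ_max = K·τ₀ = 1.1232 × 800.29 = 898.86 MPa

899 MPa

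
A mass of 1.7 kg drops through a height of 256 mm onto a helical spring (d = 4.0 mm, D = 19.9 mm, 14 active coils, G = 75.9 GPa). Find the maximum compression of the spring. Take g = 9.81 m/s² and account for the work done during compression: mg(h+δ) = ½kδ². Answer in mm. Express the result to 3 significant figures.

20.5 mm

k = Gd⁴/(8D³N_a) = (75.9×10³)(4.0⁴)/(8·19.9³·14) = 22.014 N/mm
W = mg = 1.7 × 9.81 = 16.677 N
½kδ² − Wδ − Wh = 0 → δ = (W + √(W² + 2kWh))/k
δ = (16.677 + √(278.12 + 187972))/22.014 = (16.677 + 433.88)/22.014 = 20.466 mm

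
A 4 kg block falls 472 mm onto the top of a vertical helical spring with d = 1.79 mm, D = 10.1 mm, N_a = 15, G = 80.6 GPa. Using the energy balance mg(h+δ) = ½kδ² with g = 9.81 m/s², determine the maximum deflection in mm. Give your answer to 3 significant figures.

80.5 mm

k = Gd⁴/(8D³N_a) = (80.6×10³)(1.79⁴)/(8·10.1³·15) = 6.6927 N/mm
W = mg = 4 × 9.81 = 39.24 N
½kδ² − Wδ − Wh = 0 → δ = (W + √(W² + 2kWh))/k
δ = (39.24 + √(1539.8 + 247915))/6.6927 = (39.24 + 499.45)/6.6927 = 80.49 mm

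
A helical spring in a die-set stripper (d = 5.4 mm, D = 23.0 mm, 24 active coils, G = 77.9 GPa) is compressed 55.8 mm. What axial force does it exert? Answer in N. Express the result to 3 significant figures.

k = Gd⁴/(8D³N_a) = (77.9×10³)(5.4⁴)/(8·23.0³·24) = 28.355 N/mm
F = k·δ = 28.355 × 55.8 = 1582.2 N

1580 N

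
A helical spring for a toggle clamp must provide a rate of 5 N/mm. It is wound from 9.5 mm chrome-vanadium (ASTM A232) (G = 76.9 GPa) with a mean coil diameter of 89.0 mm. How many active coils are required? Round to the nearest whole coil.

N_a = Gd⁴/(8D³k) = (76.9×10³ × 9.5⁴)/(8 × 89.0³ × 5)
    = 6.26355e+08 / 2.81988e+07 = 22.21 → 22 coils

22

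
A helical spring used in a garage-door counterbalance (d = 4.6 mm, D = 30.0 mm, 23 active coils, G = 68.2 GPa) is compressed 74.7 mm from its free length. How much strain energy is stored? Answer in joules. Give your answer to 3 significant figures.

k = Gd⁴/(8D³N_a) = (68.2×10³)(4.6⁴)/(8·30.0³·23) = 6.1466 N/mm
U = ½kδ² = 0.5 × 6.1466 × 74.7² = 17149 N·mm = 17.149 J

17.1 J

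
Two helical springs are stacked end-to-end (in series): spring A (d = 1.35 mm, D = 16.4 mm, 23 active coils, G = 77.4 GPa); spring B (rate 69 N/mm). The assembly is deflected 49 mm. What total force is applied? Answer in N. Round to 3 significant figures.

k_A = Gd⁴/(8D³N_a) = (77.4×10³)(1.35⁴)/(8·16.4³·23) = 0.31676 N/mm
Series: 1/k_eq = 1/0.31676 + 1/69 = 3.1715; k_eq = 0.31531 N/mm
F = k_eq·δ = 0.31531·49 = 15.45 N

15.5 N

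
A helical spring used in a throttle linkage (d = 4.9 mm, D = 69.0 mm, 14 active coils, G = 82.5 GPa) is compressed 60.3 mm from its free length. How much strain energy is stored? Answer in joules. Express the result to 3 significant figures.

k = Gd⁴/(8D³N_a) = (82.5×10³)(4.9⁴)/(8·69.0³·14) = 1.2926 N/mm
U = ½kδ² = 0.5 × 1.2926 × 60.3² = 2350.1 N·mm = 2.3501 J

2.35 J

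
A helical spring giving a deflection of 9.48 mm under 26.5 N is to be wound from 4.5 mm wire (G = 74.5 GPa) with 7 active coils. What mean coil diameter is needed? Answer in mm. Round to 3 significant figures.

Required rate k = F/δ = 26.5/9.48 = 2.7954 N/mm
D = (Gd⁴/(8N_a·k))^(1/3) = (74.5×10³·4.5⁴/(8·7·2.7954))^(1/3)
  = (195155)^(1/3) = 58.0043 mm

58.0 mm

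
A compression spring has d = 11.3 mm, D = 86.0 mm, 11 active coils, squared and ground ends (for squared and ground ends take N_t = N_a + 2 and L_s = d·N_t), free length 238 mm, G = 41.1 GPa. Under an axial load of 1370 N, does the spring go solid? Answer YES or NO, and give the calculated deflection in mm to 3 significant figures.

k = Gd⁴/(8D³N_a) = (41.1×10³)(11.3⁴)/(8·86.0³·11) = 11.972 N/mm
N_t = 13; L_s = 11.3·13 = 146.9 mm; δ_solid = L₀ − L_s = 238 − 146.9 = 91.1 mm
δ = F/k = 1370/11.972 = 114.43 mm
δ ≥ δ_solid → spring goes solid

YES, δ = 114 mm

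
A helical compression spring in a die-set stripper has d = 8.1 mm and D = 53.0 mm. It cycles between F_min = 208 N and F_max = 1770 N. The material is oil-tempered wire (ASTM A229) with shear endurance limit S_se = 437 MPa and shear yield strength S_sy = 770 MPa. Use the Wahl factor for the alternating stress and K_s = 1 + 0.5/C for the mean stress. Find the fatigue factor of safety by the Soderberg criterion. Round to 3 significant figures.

1.10

C = D/d = 53.0/8.1 = 6.5432; K_W = (4C−1)/(4C−4)+0.615/C = 1.2293; K_s = 1+0.5/C = 1.0764
F_a = (F_max−F_min)/2 = 781 N; F_m = (F_max+F_min)/2 = 989 N
τ_a = K_W·8F_aD/(πd³) = 1.2293 × 198.34 = 243.82 MPa
τ_m = K_s·8F_mD/(πd³) = 1.0764 × 251.16 = 270.36 MPa
Soderberg: 1/n_f = τ_a/S_se + τ_m/S_sy = 243.82/437 + 270.36/770 = 0.55794 + 0.35111 = 0.90905
n_f = 1/0.90905 = 1.1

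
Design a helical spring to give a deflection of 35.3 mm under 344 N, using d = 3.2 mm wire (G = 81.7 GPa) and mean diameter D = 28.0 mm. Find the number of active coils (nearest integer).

Required rate k = F/δ = 344/35.3 = 9.745 N/mm
N_a = Gd⁴/(8D³k) = (81.7×10³ × 3.2⁴)/(8 × 28.0³ × 9.745)
    = 8.56687e+06 / 1.71139e+06 = 5.006 → 5 coils

5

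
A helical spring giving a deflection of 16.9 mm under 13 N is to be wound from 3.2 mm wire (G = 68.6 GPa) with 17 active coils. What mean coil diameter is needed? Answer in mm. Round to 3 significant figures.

41.0 mm

Required rate k = F/δ = 13/16.9 = 0.76923 N/mm
D = (Gd⁴/(8N_a·k))^(1/3) = (68.6×10³·3.2⁴/(8·17·0.76923))^(1/3)
  = (68758.8)^(1/3) = 40.9678 mm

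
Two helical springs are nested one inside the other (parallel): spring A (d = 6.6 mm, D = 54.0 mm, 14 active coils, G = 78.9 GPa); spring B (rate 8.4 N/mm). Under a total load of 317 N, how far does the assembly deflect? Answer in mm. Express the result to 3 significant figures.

18.8 mm

k_A = Gd⁴/(8D³N_a) = (78.9×10³)(6.6⁴)/(8·54.0³·14) = 8.4889 N/mm
Parallel: k_eq = 8.4889 + 8.4 = 16.889 N/mm
δ = F/k_eq = 317/16.889 = 18.77 mm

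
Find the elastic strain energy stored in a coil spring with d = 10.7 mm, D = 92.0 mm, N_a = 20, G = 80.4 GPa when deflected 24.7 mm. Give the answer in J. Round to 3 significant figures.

2.58 J

k = Gd⁴/(8D³N_a) = (80.4×10³)(10.7⁴)/(8·92.0³·20) = 8.4588 N/mm
U = ½kδ² = 0.5 × 8.4588 × 24.7² = 2580.3 N·mm = 2.5803 J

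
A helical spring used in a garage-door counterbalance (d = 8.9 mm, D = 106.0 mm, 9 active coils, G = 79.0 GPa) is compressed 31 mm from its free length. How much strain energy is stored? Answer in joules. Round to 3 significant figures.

2.78 J

k = Gd⁴/(8D³N_a) = (79.0×10³)(8.9⁴)/(8·106.0³·9) = 5.7801 N/mm
U = ½kδ² = 0.5 × 5.7801 × 31² = 2777.3 N·mm = 2.7773 J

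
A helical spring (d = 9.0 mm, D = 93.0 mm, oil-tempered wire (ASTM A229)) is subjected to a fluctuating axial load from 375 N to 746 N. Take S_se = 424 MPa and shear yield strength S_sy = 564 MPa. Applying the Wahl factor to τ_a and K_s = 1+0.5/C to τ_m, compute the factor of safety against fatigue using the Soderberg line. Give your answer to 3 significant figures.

C = D/d = 93.0/9.0 = 10.3333; K_W = (4C−1)/(4C−4)+0.615/C = 1.1399; K_s = 1+0.5/C = 1.0484
F_a = (F_max−F_min)/2 = 185.5 N; F_m = (F_max+F_min)/2 = 560.5 N
τ_a = K_W·8F_aD/(πd³) = 1.1399 × 60.261 = 68.69 MPa
τ_m = K_s·8F_mD/(πd³) = 1.0484 × 182.08 = 190.89 MPa
Soderberg: 1/n_f = τ_a/S_se + τ_m/S_sy = 68.69/424 + 190.89/564 = 0.16201 + 0.33846 = 0.50047
n_f = 1/0.50047 = 1.998

2.00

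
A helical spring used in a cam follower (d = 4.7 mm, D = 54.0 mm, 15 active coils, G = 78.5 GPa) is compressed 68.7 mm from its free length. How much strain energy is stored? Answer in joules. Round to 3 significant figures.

k = Gd⁴/(8D³N_a) = (78.5×10³)(4.7⁴)/(8·54.0³·15) = 2.0272 N/mm
U = ½kδ² = 0.5 × 2.0272 × 68.7² = 4783.9 N·mm = 4.7839 J

4.78 J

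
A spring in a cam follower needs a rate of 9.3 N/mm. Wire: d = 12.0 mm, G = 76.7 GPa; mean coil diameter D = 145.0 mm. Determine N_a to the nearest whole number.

7

N_a = Gd⁴/(8D³k) = (76.7×10³ × 12.0⁴)/(8 × 145.0³ × 9.3)
    = 1.59045e+09 / 2.26818e+08 = 7.012 → 7 coils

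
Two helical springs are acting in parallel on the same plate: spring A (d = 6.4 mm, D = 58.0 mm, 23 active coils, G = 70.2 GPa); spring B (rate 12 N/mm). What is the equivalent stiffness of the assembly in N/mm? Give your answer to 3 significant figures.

k_A = Gd⁴/(8D³N_a) = (70.2×10³)(6.4⁴)/(8·58.0³·23) = 3.2806 N/mm
Parallel: k_eq = 3.2806 + 12 = 15.281 N/mm

15.3 N/mm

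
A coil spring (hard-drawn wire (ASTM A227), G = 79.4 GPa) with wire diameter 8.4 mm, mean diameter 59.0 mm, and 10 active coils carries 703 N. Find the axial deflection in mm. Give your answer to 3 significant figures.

k = Gd⁴/(8D³N_a) = (79.4×10³)(8.4⁴)/(8·59.0³·10) = 24.06 N/mm
δ = F/k = 703 / 24.06 = 29.219 mm

29.2 mm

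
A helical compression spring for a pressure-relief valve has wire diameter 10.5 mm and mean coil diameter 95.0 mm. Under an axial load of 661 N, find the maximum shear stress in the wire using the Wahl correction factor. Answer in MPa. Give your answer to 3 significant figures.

Spring index C = D/d = 95.0/10.5 = 9.0476
K_W = (4C−1)/(4C−4) + 0.615/C = 35.190/32.190 + 0.0680 = 1.1612
τ₀ = 8FD/(πd³) = 8·661·95.0/(π·10.5³) = 502360/3636.8 = 138.13 MPa
τ_max = K·τ₀ = 1.1612 × 138.13 = 160.4 MPa

160 MPa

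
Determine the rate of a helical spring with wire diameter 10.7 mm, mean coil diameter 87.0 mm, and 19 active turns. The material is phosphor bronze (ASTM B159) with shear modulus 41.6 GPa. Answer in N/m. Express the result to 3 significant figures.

5450 N/m

k = Gd⁴/(8D³N_a) = (41.6×10³ × 10.7⁴) / (8 × 87.0³ × 19)
  = 5.45291e+08 / 1.00092e+08 = 5.4479 N/mm = 5447.9 N/m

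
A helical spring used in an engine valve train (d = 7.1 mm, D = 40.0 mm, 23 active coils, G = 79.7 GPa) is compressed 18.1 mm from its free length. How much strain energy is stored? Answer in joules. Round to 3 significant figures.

k = Gd⁴/(8D³N_a) = (79.7×10³)(7.1⁴)/(8·40.0³·23) = 17.199 N/mm
U = ½kδ² = 0.5 × 17.199 × 18.1² = 2817.2 N·mm = 2.8172 J

2.82 J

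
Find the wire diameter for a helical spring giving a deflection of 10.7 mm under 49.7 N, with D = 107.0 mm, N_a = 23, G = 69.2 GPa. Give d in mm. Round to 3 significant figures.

11.1 mm

Required rate k = F/δ = 49.7/10.7 = 4.6449 N/mm
d = (8D³N_a·k / G)^(1/4) = (8·107.0³·23·4.6449 / (69.2×10³))^0.25
  = (15130)^0.25 = 11.0907 mm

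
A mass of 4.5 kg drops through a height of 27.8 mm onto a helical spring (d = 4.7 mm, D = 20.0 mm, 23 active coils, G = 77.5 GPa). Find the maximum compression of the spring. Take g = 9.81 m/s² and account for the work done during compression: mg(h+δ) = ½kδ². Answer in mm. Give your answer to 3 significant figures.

11.6 mm

k = Gd⁴/(8D³N_a) = (77.5×10³)(4.7⁴)/(8·20.0³·23) = 25.691 N/mm
W = mg = 4.5 × 9.81 = 44.145 N
½kδ² − Wδ − Wh = 0 → δ = (W + √(W² + 2kWh))/k
δ = (44.145 + √(1948.8 + 63058.2))/25.691 = (44.145 + 254.96)/25.691 = 11.642 mm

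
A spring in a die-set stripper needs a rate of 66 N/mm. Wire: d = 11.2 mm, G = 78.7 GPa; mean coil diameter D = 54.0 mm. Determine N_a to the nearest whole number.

15

N_a = Gd⁴/(8D³k) = (78.7×10³ × 11.2⁴)/(8 × 54.0³ × 66)
    = 1.23836e+09 / 8.3141e+07 = 14.89 → 15 coils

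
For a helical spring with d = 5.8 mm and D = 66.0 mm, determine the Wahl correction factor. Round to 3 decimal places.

1.126

C = D/d = 66.0/5.8 = 11.3793
K_W = (4C−1)/(4C−4) + 0.615/C = 44.517/41.517 + 0.0540 = 1.1263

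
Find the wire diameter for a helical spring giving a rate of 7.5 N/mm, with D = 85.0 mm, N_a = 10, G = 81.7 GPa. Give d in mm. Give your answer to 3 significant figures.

d = (8D³N_a·k / G)^(1/4) = (8·85.0³·10·7.5 / (81.7×10³))^0.25
  = (4510.1)^0.25 = 8.1950 mm

8.19 mm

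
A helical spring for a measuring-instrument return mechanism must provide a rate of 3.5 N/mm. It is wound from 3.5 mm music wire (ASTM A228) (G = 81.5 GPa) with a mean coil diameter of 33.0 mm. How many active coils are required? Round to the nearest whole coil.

12

N_a = Gd⁴/(8D³k) = (81.5×10³ × 3.5⁴)/(8 × 33.0³ × 3.5)
    = 1.22301e+07 / 1.00624e+06 = 12.15 → 12 coils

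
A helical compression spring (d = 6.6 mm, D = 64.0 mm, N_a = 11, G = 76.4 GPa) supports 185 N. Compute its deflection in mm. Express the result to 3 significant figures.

29.4 mm

k = Gd⁴/(8D³N_a) = (76.4×10³)(6.6⁴)/(8·64.0³·11) = 6.2841 N/mm
δ = F/k = 185 / 6.2841 = 29.439 mm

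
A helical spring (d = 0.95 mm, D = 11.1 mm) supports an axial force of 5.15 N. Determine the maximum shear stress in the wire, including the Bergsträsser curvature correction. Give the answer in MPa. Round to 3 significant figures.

189 MPa

Spring index C = D/d = 11.1/0.95 = 11.6842
K_B = (4C+2)/(4C−3) = 48.737/43.737 = 1.1143
τ₀ = 8FD/(πd³) = 8·5.15·11.1/(π·0.95³) = 457.32/2.6935 = 169.79 MPa
τ_max = K·τ₀ = 1.1143 × 169.79 = 189.19 MPa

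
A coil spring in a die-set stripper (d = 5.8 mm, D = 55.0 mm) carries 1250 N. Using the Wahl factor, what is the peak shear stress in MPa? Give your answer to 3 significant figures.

1030 MPa

Spring index C = D/d = 55.0/5.8 = 9.4828
K_W = (4C−1)/(4C−4) + 0.615/C = 36.931/33.931 + 0.0649 = 1.1533
τ₀ = 8FD/(πd³) = 8·1250·55.0/(π·5.8³) = 550000/612.96 = 897.28 MPa
τ_max = K·τ₀ = 1.1533 × 897.28 = 1034.8 MPa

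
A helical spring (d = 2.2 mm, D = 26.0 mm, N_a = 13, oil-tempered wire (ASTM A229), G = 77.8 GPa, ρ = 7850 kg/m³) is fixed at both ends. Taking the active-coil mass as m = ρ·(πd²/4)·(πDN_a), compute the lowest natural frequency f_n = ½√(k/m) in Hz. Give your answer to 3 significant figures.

k = Gd⁴/(8D³N_a) = (77.8×10³)(2.2⁴)/(8·26.0³·13) = 0.99705 N/mm = 997.05 N/m
Wire length L = πDN_a = π·26.0·13 = 1061.9 mm
m = ρ·(πd²/4)·L = 7850 × 3.8013×10⁻⁶ m² × 1.0619 m = 0.031686 kg
f_n = ½√(k/m) = 0.5·√(997.05/0.031686) = 0.5·√(31466) = 88.694 Hz

88.7 Hz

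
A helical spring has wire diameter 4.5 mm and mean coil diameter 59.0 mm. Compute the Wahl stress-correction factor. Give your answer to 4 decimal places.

C = D/d = 59.0/4.5 = 13.1111
K_W = (4C−1)/(4C−4) + 0.615/C = 51.444/48.444 + 0.0469 = 1.1088

1.1088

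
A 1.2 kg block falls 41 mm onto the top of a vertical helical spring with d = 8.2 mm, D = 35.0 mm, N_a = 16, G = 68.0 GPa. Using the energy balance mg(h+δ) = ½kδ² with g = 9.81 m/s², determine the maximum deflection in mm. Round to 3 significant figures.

4.37 mm

k = Gd⁴/(8D³N_a) = (68.0×10³)(8.2⁴)/(8·35.0³·16) = 56.021 N/mm
W = mg = 1.2 × 9.81 = 11.772 N
½kδ² − Wδ − Wh = 0 → δ = (W + √(W² + 2kWh))/k
δ = (11.772 + √(138.58 + 54077.2))/56.021 = (11.772 + 232.84)/56.021 = 4.3665 mm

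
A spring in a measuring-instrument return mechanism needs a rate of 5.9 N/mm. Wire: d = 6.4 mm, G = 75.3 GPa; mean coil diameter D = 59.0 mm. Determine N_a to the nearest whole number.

13

N_a = Gd⁴/(8D³k) = (75.3×10³ × 6.4⁴)/(8 × 59.0³ × 5.9)
    = 1.26332e+08 / 9.69389e+06 = 13.03 → 13 coils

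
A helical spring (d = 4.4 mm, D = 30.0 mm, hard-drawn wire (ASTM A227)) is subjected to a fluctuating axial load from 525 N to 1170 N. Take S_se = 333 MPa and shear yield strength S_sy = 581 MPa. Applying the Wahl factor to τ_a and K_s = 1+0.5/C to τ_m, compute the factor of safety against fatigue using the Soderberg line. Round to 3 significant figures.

0.406

C = D/d = 30.0/4.4 = 6.8182; K_W = (4C−1)/(4C−4)+0.615/C = 1.2191; K_s = 1+0.5/C = 1.0733
F_a = (F_max−F_min)/2 = 322.5 N; F_m = (F_max+F_min)/2 = 847.5 N
τ_a = K_W·8F_aD/(πd³) = 1.2191 × 289.22 = 352.59 MPa
τ_m = K_s·8F_mD/(πd³) = 1.0733 × 760.05 = 815.79 MPa
Soderberg: 1/n_f = τ_a/S_se + τ_m/S_sy = 352.59/333 + 815.79/581 = 1.05884 + 1.40411 = 2.463
n_f = 1/2.463 = 0.406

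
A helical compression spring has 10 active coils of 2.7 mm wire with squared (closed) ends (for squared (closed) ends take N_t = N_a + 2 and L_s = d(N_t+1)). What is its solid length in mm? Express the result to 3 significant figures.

35.1 mm

squared (closed) ends: N_t = N_a + 2 = 10 + 2 = 12
L_s = d·(N_t+1) = 2.7 × 13 = 35.1 mm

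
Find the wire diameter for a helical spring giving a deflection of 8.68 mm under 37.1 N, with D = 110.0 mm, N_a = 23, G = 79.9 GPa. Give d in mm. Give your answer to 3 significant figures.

10.7 mm

Required rate k = F/δ = 37.1/8.68 = 4.2742 N/mm
d = (8D³N_a·k / G)^(1/4) = (8·110.0³·23·4.2742 / (79.9×10³))^0.25
  = (13101)^0.25 = 10.6986 mm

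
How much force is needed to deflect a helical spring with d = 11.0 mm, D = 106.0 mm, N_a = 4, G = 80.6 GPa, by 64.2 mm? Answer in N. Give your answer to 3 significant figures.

1990 N

k = Gd⁴/(8D³N_a) = (80.6×10³)(11.0⁴)/(8·106.0³·4) = 30.963 N/mm
F = k·δ = 30.963 × 64.2 = 1987.8 N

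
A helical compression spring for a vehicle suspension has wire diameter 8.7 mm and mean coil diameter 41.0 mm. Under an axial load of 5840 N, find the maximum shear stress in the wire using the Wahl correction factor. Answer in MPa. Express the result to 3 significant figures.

1230 MPa

Spring index C = D/d = 41.0/8.7 = 4.7126
K_W = (4C−1)/(4C−4) + 0.615/C = 17.851/14.851 + 0.1305 = 1.3325
τ₀ = 8FD/(πd³) = 8·5840·41.0/(π·8.7³) = 1.91552e+06/2068.7 = 925.93 MPa
τ_max = K·τ₀ = 1.3325 × 925.93 = 1233.8 MPa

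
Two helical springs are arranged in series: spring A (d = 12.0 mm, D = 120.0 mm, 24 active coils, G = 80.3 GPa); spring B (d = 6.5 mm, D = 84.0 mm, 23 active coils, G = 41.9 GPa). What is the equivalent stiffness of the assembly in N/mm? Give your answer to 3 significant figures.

0.603 N/mm

k_A = Gd⁴/(8D³N_a) = (80.3×10³)(12.0⁴)/(8·120.0³·24) = 5.0187 N/mm
k_B = Gd⁴/(8D³N_a) = (41.9×10³)(6.5⁴)/(8·84.0³·23) = 0.68582 N/mm
Series: 1/k_eq = 1/5.0187 + 1/0.68582 = 1.6574; k_eq = 0.60337 N/mm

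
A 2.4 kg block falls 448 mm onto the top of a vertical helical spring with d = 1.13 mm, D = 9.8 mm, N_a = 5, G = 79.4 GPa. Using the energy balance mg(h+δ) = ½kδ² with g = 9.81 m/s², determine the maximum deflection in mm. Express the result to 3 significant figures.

85.5 mm

k = Gd⁴/(8D³N_a) = (79.4×10³)(1.13⁴)/(8·9.8³·5) = 3.4387 N/mm
W = mg = 2.4 × 9.81 = 23.544 N
½kδ² − Wδ − Wh = 0 → δ = (W + √(W² + 2kWh))/k
δ = (23.544 + √(554.32 + 72541.1))/3.4387 = (23.544 + 270.36)/3.4387 = 85.47 mm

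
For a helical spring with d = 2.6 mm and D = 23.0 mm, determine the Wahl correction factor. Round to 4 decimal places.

C = D/d = 23.0/2.6 = 8.8462
K_W = (4C−1)/(4C−4) + 0.615/C = 34.385/31.385 + 0.0695 = 1.1651

1.1651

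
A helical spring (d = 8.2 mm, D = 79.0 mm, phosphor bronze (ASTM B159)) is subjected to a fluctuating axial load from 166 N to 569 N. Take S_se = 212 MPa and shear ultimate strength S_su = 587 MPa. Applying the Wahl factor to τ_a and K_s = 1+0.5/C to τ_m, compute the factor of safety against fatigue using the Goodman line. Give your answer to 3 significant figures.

1.56

C = D/d = 79.0/8.2 = 9.6341; K_W = (4C−1)/(4C−4)+0.615/C = 1.1507; K_s = 1+0.5/C = 1.0519
F_a = (F_max−F_min)/2 = 201.5 N; F_m = (F_max+F_min)/2 = 367.5 N
τ_a = K_W·8F_aD/(πd³) = 1.1507 × 73.519 = 84.599 MPa
τ_m = K_s·8F_mD/(πd³) = 1.0519 × 134.09 = 141.04 MPa
Goodman: 1/n_f = τ_a/S_se + τ_m/S_su = 84.599/212 + 141.04/587 = 0.39905 + 0.24028 = 0.63933
n_f = 1/0.63933 = 1.564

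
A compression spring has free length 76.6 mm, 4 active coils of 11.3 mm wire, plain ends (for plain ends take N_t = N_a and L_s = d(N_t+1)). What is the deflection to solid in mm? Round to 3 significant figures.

20.1 mm

N_t = 4; L_s = 11.3·5 = 56.5 mm
δ_solid = L₀ − L_s = 76.6 − 56.5 = 20.1 mm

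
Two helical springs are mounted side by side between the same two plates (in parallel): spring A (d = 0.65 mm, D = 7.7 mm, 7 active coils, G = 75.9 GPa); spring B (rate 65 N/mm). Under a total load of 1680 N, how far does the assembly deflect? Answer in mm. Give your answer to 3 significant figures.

k_A = Gd⁴/(8D³N_a) = (75.9×10³)(0.65⁴)/(8·7.7³·7) = 0.52995 N/mm
Parallel: k_eq = 0.52995 + 65 = 65.53 N/mm
δ = F/k_eq = 1680/65.53 = 25.637 mm

25.6 mm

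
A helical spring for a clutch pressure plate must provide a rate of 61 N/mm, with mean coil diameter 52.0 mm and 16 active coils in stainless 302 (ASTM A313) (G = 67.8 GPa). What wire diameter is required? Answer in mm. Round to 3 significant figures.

d = (8D³N_a·k / G)^(1/4) = (8·52.0³·16·61 / (67.8×10³))^0.25
  = (16193)^0.25 = 11.2805 mm

11.3 mm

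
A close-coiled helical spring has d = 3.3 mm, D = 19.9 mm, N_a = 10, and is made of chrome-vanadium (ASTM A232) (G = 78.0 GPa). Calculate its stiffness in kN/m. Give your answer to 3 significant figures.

14.7 kN/m

k = Gd⁴/(8D³N_a) = (78.0×10³ × 3.3⁴) / (8 × 19.9³ × 10)
  = 9.25018e+06 / 630448 = 14.672 N/mm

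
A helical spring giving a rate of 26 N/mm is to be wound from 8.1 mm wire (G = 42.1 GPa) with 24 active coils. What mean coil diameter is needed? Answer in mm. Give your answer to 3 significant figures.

33.1 mm

D = (Gd⁴/(8N_a·k))^(1/3) = (42.1×10³·8.1⁴/(8·24·26))^(1/3)
  = (36303.4)^(1/3) = 33.1118 mm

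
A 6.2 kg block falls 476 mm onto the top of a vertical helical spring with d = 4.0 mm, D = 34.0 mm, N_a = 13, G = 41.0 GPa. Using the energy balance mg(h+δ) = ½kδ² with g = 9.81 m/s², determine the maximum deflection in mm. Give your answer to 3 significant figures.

176 mm

k = Gd⁴/(8D³N_a) = (41.0×10³)(4.0⁴)/(8·34.0³·13) = 2.5678 N/mm
W = mg = 6.2 × 9.81 = 60.822 N
½kδ² − Wδ − Wh = 0 → δ = (W + √(W² + 2kWh))/k
δ = (60.822 + √(3699.3 + 148680))/2.5678 = (60.822 + 390.36)/2.5678 = 175.71 mm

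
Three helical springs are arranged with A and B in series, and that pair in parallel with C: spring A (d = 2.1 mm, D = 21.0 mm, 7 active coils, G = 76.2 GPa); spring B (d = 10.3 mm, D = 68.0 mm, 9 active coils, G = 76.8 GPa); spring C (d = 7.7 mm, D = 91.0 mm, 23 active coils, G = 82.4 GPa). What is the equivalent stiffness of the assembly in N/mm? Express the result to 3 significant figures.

k_A = Gd⁴/(8D³N_a) = (76.2×10³)(2.1⁴)/(8·21.0³·7) = 2.8575 N/mm
k_B = Gd⁴/(8D³N_a) = (76.8×10³)(10.3⁴)/(8·68.0³·9) = 38.181 N/mm
k_C = Gd⁴/(8D³N_a) = (82.4×10³)(7.7⁴)/(8·91.0³·23) = 2.089 N/mm
Springs A,B series: k_AB = 1/(1/2.8575+1/38.181) = 2.6585 N/mm; parallel with C: k_eq = 2.6585+2.089 = 4.7476 N/mm

4.75 N/mm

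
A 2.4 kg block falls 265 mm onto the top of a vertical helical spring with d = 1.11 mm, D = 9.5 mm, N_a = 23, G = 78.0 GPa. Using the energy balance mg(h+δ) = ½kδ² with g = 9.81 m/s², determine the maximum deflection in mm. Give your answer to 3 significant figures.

164 mm

k = Gd⁴/(8D³N_a) = (78.0×10³)(1.11⁴)/(8·9.5³·23) = 0.75058 N/mm
W = mg = 2.4 × 9.81 = 23.544 N
½kδ² − Wδ − Wh = 0 → δ = (W + √(W² + 2kWh))/k
δ = (23.544 + √(554.32 + 9366))/0.75058 = (23.544 + 99.601)/0.75058 = 164.07 mm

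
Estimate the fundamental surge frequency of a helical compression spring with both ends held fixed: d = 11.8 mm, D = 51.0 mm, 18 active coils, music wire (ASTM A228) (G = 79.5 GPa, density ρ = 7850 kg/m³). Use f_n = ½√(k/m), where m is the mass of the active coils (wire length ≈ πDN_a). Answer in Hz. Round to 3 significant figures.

90.3 Hz

k = Gd⁴/(8D³N_a) = (79.5×10³)(11.8⁴)/(8·51.0³·18) = 80.69 N/mm = 80690 N/m
Wire length L = πDN_a = π·51.0·18 = 2884 mm
m = ρ·(πd²/4)·L = 7850 × 109.36×10⁻⁶ m² × 2.884 m = 2.4758 kg
f_n = ½√(k/m) = 0.5·√(80690/2.4758) = 0.5·√(32592) = 90.266 Hz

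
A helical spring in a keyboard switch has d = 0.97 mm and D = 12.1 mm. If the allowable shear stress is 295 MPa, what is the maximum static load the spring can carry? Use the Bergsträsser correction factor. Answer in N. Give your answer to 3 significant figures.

7.90 N

C = D/d = 12.1/0.97 = 12.4742
K_B = (4C+2)/(4C−3) = 51.897/46.897 = 1.1066
τ_max = K·8FD/(πd³) → F_max = τ_allow·πd³/(8DK)
F_max = 295·π·0.97³/(8·12.1·1.1066) = 845.84/107.12 = 7.8961 N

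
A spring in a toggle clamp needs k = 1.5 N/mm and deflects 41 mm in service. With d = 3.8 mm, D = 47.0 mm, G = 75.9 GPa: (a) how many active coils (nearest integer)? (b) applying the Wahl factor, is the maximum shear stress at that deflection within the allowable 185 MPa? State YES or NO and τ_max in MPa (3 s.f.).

N_a = Gd⁴/(8D³k) = (75.9×10³)(3.8⁴)/(8·47.0³·1.5) = 12.7 → N_a = 13
Actual rate k = Gd⁴/(8D³·13) = 1.4657 N/mm
Working load F = kδ = 1.4657·41 = 60.094 N
C = 47.0/3.8 = 12.3684; K_W = (4C−1)/(4C−4)+0.615/C = 1.1157
τ_max = K_W·8FD/(πd³) = 1.1157·131.08 = 146.24 MPa
τ_max ≤ 185 MPa → acceptable

(a) 13 coils; (b) YES, τ_max = 146 MPa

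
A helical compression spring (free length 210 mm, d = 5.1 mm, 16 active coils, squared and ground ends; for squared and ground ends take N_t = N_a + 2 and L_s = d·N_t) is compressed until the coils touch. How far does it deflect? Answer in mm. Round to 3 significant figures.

118 mm

N_t = 18; L_s = 5.1·18 = 91.8 mm
δ_solid = L₀ − L_s = 210 − 91.8 = 118.2 mm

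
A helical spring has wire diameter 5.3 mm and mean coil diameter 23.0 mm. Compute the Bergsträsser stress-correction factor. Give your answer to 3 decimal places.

1.348

C = D/d = 23.0/5.3 = 4.3396
K_B = (4C+2)/(4C−3) = 19.358/14.358 = 1.3482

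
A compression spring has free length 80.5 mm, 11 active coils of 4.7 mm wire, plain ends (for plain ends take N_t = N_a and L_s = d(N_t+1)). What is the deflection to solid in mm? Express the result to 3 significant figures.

24.1 mm

N_t = 11; L_s = 4.7·12 = 56.4 mm
δ_solid = L₀ − L_s = 80.5 − 56.4 = 24.1 mm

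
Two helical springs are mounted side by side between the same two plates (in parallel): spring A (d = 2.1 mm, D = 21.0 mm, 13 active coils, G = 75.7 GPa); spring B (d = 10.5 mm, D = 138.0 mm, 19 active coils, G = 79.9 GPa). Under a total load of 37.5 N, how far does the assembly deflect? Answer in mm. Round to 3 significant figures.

9.47 mm

k_A = Gd⁴/(8D³N_a) = (75.7×10³)(2.1⁴)/(8·21.0³·13) = 1.5286 N/mm
k_B = Gd⁴/(8D³N_a) = (79.9×10³)(10.5⁴)/(8·138.0³·19) = 2.4312 N/mm
Parallel: k_eq = 1.5286 + 2.4312 = 3.9598 N/mm
δ = F/k_eq = 37.5/3.9598 = 9.4702 mm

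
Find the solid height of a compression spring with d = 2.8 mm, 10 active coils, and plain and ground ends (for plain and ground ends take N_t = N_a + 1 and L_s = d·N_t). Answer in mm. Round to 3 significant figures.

30.8 mm

plain and ground ends: N_t = N_a + 1 = 10 + 1 = 11
L_s = d·N_t = 2.8 × 11 = 30.8 mm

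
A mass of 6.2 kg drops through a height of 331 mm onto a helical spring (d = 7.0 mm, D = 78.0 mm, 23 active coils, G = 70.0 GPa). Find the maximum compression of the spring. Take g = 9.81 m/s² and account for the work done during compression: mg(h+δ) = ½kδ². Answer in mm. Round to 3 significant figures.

k = Gd⁴/(8D³N_a) = (70.0×10³)(7.0⁴)/(8·78.0³·23) = 1.9248 N/mm
W = mg = 6.2 × 9.81 = 60.822 N
½kδ² − Wδ − Wh = 0 → δ = (W + √(W² + 2kWh))/k
δ = (60.822 + √(3699.3 + 77501))/1.9248 = (60.822 + 284.96)/1.9248 = 179.64 mm

180 mm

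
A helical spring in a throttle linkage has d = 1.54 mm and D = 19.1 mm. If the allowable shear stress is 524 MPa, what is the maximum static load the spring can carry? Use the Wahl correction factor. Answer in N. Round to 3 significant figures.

C = D/d = 19.1/1.54 = 12.4026
K_W = (4C−1)/(4C−4) + 0.615/C = 48.610/45.610 + 0.0496 = 1.1154
τ_max = K·8FD/(πd³) → F_max = τ_allow·πd³/(8DK)
F_max = 524·π·1.54³/(8·19.1·1.1154) = 6012.3/170.43 = 35.278 N

35.3 N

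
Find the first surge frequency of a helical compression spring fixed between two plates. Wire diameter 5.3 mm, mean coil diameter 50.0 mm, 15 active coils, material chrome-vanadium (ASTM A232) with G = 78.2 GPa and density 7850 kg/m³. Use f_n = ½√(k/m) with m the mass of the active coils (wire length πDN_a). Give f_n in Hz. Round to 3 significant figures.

50.2 Hz

k = Gd⁴/(8D³N_a) = (78.2×10³)(5.3⁴)/(8·50.0³·15) = 4.1136 N/mm = 4113.6 N/m
Wire length L = πDN_a = π·50.0·15 = 2356.2 mm
m = ρ·(πd²/4)·L = 7850 × 22.062×10⁻⁶ m² × 2.3562 m = 0.40806 kg
f_n = ½√(k/m) = 0.5·√(4113.6/0.40806) = 0.5·√(10081) = 50.202 Hz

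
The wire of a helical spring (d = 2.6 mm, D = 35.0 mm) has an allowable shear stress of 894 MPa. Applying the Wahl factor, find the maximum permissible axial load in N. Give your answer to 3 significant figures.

159 N

C = D/d = 35.0/2.6 = 13.4615
K_W = (4C−1)/(4C−4) + 0.615/C = 52.846/49.846 + 0.0457 = 1.1059
τ_max = K·8FD/(πd³) → F_max = τ_allow·πd³/(8DK)
F_max = 894·π·2.6³/(8·35.0·1.1059) = 49364/309.64 = 159.42 N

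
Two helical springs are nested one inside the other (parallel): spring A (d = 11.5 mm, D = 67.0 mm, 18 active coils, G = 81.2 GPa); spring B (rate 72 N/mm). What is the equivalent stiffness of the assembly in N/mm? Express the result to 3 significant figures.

k_A = Gd⁴/(8D³N_a) = (81.2×10³)(11.5⁴)/(8·67.0³·18) = 32.791 N/mm
Parallel: k_eq = 32.791 + 72 = 104.79 N/mm

105 N/mm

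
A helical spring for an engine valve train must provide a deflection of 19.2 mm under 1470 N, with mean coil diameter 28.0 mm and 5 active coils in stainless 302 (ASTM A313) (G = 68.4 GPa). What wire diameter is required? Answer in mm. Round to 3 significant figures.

5.60 mm

Required rate k = F/δ = 1470/19.2 = 76.562 N/mm
d = (8D³N_a·k / G)^(1/4) = (8·28.0³·5·76.562 / (68.4×10³))^0.25
  = (982.87)^0.25 = 5.5992 mm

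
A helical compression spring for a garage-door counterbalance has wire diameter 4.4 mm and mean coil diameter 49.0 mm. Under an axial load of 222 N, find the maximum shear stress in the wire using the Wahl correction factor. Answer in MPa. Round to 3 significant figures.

367 MPa

Spring index C = D/d = 49.0/4.4 = 11.1364
K_W = (4C−1)/(4C−4) + 0.615/C = 43.545/40.545 + 0.0552 = 1.1292
τ₀ = 8FD/(πd³) = 8·222·49.0/(π·4.4³) = 87024/267.61 = 325.19 MPa
τ_max = K·τ₀ = 1.1292 × 325.19 = 367.2 MPa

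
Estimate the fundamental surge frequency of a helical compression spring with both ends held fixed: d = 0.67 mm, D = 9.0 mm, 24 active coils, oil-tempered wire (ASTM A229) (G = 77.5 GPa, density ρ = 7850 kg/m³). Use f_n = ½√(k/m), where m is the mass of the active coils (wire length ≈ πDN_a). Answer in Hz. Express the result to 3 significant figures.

122 Hz

k = Gd⁴/(8D³N_a) = (77.5×10³)(0.67⁴)/(8·9.0³·24) = 0.11158 N/mm = 111.58 N/m
Wire length L = πDN_a = π·9.0·24 = 678.58 mm
m = ρ·(πd²/4)·L = 7850 × 0.35257×10⁻⁶ m² × 0.67858 m = 0.0018781 kg
f_n = ½√(k/m) = 0.5·√(111.58/0.0018781) = 0.5·√(59410) = 121.87 Hz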